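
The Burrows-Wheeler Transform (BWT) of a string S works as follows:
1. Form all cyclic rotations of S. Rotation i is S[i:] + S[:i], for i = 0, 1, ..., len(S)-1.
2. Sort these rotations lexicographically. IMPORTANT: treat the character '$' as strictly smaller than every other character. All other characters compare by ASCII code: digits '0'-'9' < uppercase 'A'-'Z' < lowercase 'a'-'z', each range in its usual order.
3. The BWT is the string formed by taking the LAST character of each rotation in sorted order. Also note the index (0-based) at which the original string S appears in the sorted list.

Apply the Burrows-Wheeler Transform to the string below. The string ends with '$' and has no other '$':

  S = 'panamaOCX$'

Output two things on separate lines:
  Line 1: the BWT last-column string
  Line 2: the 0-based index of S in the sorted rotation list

All 10 rotations (rotation i = S[i:]+S[:i]):
  rot[0] = panamaOCX$
  rot[1] = anamaOCX$p
  rot[2] = namaOCX$pa
  rot[3] = amaOCX$pan
  rot[4] = maOCX$pana
  rot[5] = aOCX$panam
  rot[6] = OCX$panama
  rot[7] = CX$panamaO
  rot[8] = X$panamaOC
  rot[9] = $panamaOCX
Sorted (with $ < everything):
  sorted[0] = $panamaOCX  (last char: 'X')
  sorted[1] = CX$panamaO  (last char: 'O')
  sorted[2] = OCX$panama  (last char: 'a')
  sorted[3] = X$panamaOC  (last char: 'C')
  sorted[4] = aOCX$panam  (last char: 'm')
  sorted[5] = amaOCX$pan  (last char: 'n')
  sorted[6] = anamaOCX$p  (last char: 'p')
  sorted[7] = maOCX$pana  (last char: 'a')
  sorted[8] = namaOCX$pa  (last char: 'a')
  sorted[9] = panamaOCX$  (last char: '$')
Last column: XOaCmnpaa$
Original string S is at sorted index 9

Answer: XOaCmnpaa$
9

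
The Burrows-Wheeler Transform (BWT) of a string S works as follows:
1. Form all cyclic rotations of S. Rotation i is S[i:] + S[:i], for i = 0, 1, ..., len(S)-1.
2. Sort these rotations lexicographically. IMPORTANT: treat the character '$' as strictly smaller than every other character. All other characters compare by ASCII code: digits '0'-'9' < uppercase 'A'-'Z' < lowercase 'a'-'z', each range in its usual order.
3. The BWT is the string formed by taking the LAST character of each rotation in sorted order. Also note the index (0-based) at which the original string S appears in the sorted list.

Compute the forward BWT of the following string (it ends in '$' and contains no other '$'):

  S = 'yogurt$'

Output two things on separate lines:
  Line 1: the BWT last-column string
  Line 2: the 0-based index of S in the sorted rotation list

All 7 rotations (rotation i = S[i:]+S[:i]):
  rot[0] = yogurt$
  rot[1] = ogurt$y
  rot[2] = gurt$yo
  rot[3] = urt$yog
  rot[4] = rt$yogu
  rot[5] = t$yogur
  rot[6] = $yogurt
Sorted (with $ < everything):
  sorted[0] = $yogurt  (last char: 't')
  sorted[1] = gurt$yo  (last char: 'o')
  sorted[2] = ogurt$y  (last char: 'y')
  sorted[3] = rt$yogu  (last char: 'u')
  sorted[4] = t$yogur  (last char: 'r')
  sorted[5] = urt$yog  (last char: 'g')
  sorted[6] = yogurt$  (last char: '$')
Last column: toyurg$
Original string S is at sorted index 6

Answer: toyurg$
6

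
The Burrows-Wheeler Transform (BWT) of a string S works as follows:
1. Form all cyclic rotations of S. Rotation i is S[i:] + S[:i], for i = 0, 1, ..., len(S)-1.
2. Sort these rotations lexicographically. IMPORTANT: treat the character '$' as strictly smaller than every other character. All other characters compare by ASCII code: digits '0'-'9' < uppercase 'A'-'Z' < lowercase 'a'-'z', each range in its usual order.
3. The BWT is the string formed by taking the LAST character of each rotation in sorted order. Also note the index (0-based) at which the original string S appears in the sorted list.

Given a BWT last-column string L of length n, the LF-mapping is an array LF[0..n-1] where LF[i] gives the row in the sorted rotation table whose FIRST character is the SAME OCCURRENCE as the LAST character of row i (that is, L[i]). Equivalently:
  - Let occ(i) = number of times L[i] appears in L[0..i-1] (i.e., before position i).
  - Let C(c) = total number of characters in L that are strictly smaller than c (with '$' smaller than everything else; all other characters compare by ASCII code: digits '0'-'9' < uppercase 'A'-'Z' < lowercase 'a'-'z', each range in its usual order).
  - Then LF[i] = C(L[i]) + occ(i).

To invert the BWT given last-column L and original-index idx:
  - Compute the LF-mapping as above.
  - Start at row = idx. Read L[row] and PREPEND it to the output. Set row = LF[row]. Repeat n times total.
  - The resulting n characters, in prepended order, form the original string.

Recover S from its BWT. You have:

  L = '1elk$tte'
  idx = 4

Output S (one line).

LF mapping: 1 2 5 4 0 6 7 3
Walk LF starting at row 4, prepending L[row]:
  step 1: row=4, L[4]='$', prepend. Next row=LF[4]=0
  step 2: row=0, L[0]='1', prepend. Next row=LF[0]=1
  step 3: row=1, L[1]='e', prepend. Next row=LF[1]=2
  step 4: row=2, L[2]='l', prepend. Next row=LF[2]=5
  step 5: row=5, L[5]='t', prepend. Next row=LF[5]=6
  step 6: row=6, L[6]='t', prepend. Next row=LF[6]=7
  step 7: row=7, L[7]='e', prepend. Next row=LF[7]=3
  step 8: row=3, L[3]='k', prepend. Next row=LF[3]=4
Reversed output: kettle1$

Answer: kettle1$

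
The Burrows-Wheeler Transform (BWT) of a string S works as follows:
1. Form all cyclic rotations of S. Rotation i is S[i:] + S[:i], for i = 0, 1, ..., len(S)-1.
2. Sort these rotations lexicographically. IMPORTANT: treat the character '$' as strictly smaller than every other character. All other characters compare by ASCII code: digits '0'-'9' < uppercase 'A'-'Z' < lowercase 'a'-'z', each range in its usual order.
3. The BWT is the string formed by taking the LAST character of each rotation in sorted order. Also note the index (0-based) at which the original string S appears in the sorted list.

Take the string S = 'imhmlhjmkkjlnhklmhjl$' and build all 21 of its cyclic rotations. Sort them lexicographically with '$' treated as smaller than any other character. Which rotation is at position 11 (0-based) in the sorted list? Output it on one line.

Answer: klmhjl$imhmlhjmkkjlnh

Derivation:
All 21 rotations (rotation i = S[i:]+S[:i]):
  rot[0] = imhmlhjmkkjlnhklmhjl$
  rot[1] = mhmlhjmkkjlnhklmhjl$i
  rot[2] = hmlhjmkkjlnhklmhjl$im
  rot[3] = mlhjmkkjlnhklmhjl$imh
  rot[4] = lhjmkkjlnhklmhjl$imhm
  rot[5] = hjmkkjlnhklmhjl$imhml
  rot[6] = jmkkjlnhklmhjl$imhmlh
  rot[7] = mkkjlnhklmhjl$imhmlhj
  rot[8] = kkjlnhklmhjl$imhmlhjm
  rot[9] = kjlnhklmhjl$imhmlhjmk
  rot[10] = jlnhklmhjl$imhmlhjmkk
  rot[11] = lnhklmhjl$imhmlhjmkkj
  rot[12] = nhklmhjl$imhmlhjmkkjl
  rot[13] = hklmhjl$imhmlhjmkkjln
  rot[14] = klmhjl$imhmlhjmkkjlnh
  rot[15] = lmhjl$imhmlhjmkkjlnhk
  rot[16] = mhjl$imhmlhjmkkjlnhkl
  rot[17] = hjl$imhmlhjmkkjlnhklm
  rot[18] = jl$imhmlhjmkkjlnhklmh
  rot[19] = l$imhmlhjmkkjlnhklmhj
  rot[20] = $imhmlhjmkkjlnhklmhjl
Sorted (with $ < everything):
  sorted[0] = $imhmlhjmkkjlnhklmhjl
  sorted[1] = hjl$imhmlhjmkkjlnhklm
  sorted[2] = hjmkkjlnhklmhjl$imhml
  sorted[3] = hklmhjl$imhmlhjmkkjln
  sorted[4] = hmlhjmkkjlnhklmhjl$im
  sorted[5] = imhmlhjmkkjlnhklmhjl$
  sorted[6] = jl$imhmlhjmkkjlnhklmh
  sorted[7] = jlnhklmhjl$imhmlhjmkk
  sorted[8] = jmkkjlnhklmhjl$imhmlh
  sorted[9] = kjlnhklmhjl$imhmlhjmk
  sorted[10] = kkjlnhklmhjl$imhmlhjm
  sorted[11] = klmhjl$imhmlhjmkkjlnh
  sorted[12] = l$imhmlhjmkkjlnhklmhj
  sorted[13] = lhjmkkjlnhklmhjl$imhm
  sorted[14] = lmhjl$imhmlhjmkkjlnhk
  sorted[15] = lnhklmhjl$imhmlhjmkkj
  sorted[16] = mhjl$imhmlhjmkkjlnhkl
  sorted[17] = mhmlhjmkkjlnhklmhjl$i
  sorted[18] = mkkjlnhklmhjl$imhmlhj
  sorted[19] = mlhjmkkjlnhklmhjl$imh
  sorted[20] = nhklmhjl$imhmlhjmkkjl
sorted[11] = klmhjl$imhmlhjmkkjlnh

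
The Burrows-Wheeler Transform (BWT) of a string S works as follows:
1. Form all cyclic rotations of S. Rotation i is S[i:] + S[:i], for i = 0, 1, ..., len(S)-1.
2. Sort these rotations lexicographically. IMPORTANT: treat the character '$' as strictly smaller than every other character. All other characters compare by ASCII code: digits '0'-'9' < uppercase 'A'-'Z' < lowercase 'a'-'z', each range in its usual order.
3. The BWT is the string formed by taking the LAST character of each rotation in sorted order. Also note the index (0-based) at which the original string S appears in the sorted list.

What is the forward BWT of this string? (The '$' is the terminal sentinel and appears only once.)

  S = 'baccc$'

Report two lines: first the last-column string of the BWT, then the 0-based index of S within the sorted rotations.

Answer: cb$cca
2

Derivation:
All 6 rotations (rotation i = S[i:]+S[:i]):
  rot[0] = baccc$
  rot[1] = accc$b
  rot[2] = ccc$ba
  rot[3] = cc$bac
  rot[4] = c$bacc
  rot[5] = $baccc
Sorted (with $ < everything):
  sorted[0] = $baccc  (last char: 'c')
  sorted[1] = accc$b  (last char: 'b')
  sorted[2] = baccc$  (last char: '$')
  sorted[3] = c$bacc  (last char: 'c')
  sorted[4] = cc$bac  (last char: 'c')
  sorted[5] = ccc$ba  (last char: 'a')
Last column: cb$cca
Original string S is at sorted index 2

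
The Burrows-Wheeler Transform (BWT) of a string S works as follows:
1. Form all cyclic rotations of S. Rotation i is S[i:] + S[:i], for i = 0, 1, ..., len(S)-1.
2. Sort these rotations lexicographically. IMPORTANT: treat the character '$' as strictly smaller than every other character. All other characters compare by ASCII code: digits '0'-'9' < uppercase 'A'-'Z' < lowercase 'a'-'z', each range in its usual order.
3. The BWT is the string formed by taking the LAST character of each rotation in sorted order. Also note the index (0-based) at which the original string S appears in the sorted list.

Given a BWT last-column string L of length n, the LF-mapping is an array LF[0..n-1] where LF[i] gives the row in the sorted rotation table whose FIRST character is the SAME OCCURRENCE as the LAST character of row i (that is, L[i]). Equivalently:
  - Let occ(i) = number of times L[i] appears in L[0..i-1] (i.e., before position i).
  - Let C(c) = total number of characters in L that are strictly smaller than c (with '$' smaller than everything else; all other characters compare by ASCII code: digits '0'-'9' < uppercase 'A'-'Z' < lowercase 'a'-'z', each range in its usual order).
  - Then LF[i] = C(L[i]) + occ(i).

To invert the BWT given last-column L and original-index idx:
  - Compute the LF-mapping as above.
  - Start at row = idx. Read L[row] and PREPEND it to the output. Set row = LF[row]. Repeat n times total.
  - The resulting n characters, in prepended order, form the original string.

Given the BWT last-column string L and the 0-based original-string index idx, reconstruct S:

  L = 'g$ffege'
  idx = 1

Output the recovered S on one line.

Answer: effegg$

Derivation:
LF mapping: 5 0 3 4 1 6 2
Walk LF starting at row 1, prepending L[row]:
  step 1: row=1, L[1]='$', prepend. Next row=LF[1]=0
  step 2: row=0, L[0]='g', prepend. Next row=LF[0]=5
  step 3: row=5, L[5]='g', prepend. Next row=LF[5]=6
  step 4: row=6, L[6]='e', prepend. Next row=LF[6]=2
  step 5: row=2, L[2]='f', prepend. Next row=LF[2]=3
  step 6: row=3, L[3]='f', prepend. Next row=LF[3]=4
  step 7: row=4, L[4]='e', prepend. Next row=LF[4]=1
Reversed output: effegg$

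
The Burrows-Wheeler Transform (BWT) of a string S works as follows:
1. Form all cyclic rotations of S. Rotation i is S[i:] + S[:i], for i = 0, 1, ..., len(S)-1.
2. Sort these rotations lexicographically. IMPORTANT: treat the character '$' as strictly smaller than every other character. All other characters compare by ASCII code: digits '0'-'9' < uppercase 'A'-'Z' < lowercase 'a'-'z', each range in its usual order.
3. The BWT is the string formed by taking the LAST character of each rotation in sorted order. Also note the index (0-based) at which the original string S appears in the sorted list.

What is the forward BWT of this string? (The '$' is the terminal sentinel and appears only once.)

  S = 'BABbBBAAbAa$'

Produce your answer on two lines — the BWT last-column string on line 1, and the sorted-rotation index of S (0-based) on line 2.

Answer: aBBbAB$bAAAB
6

Derivation:
All 12 rotations (rotation i = S[i:]+S[:i]):
  rot[0] = BABbBBAAbAa$
  rot[1] = ABbBBAAbAa$B
  rot[2] = BbBBAAbAa$BA
  rot[3] = bBBAAbAa$BAB
  rot[4] = BBAAbAa$BABb
  rot[5] = BAAbAa$BABbB
  rot[6] = AAbAa$BABbBB
  rot[7] = AbAa$BABbBBA
  rot[8] = bAa$BABbBBAA
  rot[9] = Aa$BABbBBAAb
  rot[10] = a$BABbBBAAbA
  rot[11] = $BABbBBAAbAa
Sorted (with $ < everything):
  sorted[0] = $BABbBBAAbAa  (last char: 'a')
  sorted[1] = AAbAa$BABbBB  (last char: 'B')
  sorted[2] = ABbBBAAbAa$B  (last char: 'B')
  sorted[3] = Aa$BABbBBAAb  (last char: 'b')
  sorted[4] = AbAa$BABbBBA  (last char: 'A')
  sorted[5] = BAAbAa$BABbB  (last char: 'B')
  sorted[6] = BABbBBAAbAa$  (last char: '$')
  sorted[7] = BBAAbAa$BABb  (last char: 'b')
  sorted[8] = BbBBAAbAa$BA  (last char: 'A')
  sorted[9] = a$BABbBBAAbA  (last char: 'A')
  sorted[10] = bAa$BABbBBAA  (last char: 'A')
  sorted[11] = bBBAAbAa$BAB  (last char: 'B')
Last column: aBBbAB$bAAAB
Original string S is at sorted index 6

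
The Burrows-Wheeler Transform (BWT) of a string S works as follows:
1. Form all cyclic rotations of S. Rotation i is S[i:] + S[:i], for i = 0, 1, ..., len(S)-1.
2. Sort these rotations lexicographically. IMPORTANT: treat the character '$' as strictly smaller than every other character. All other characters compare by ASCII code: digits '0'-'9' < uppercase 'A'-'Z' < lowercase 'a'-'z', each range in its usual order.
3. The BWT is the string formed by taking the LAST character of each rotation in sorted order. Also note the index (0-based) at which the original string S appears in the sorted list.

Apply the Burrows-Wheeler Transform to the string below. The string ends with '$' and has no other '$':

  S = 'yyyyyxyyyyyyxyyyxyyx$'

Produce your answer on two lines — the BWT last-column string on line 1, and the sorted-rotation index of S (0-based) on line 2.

All 21 rotations (rotation i = S[i:]+S[:i]):
  rot[0] = yyyyyxyyyyyyxyyyxyyx$
  rot[1] = yyyyxyyyyyyxyyyxyyx$y
  rot[2] = yyyxyyyyyyxyyyxyyx$yy
  rot[3] = yyxyyyyyyxyyyxyyx$yyy
  rot[4] = yxyyyyyyxyyyxyyx$yyyy
  rot[5] = xyyyyyyxyyyxyyx$yyyyy
  rot[6] = yyyyyyxyyyxyyx$yyyyyx
  rot[7] = yyyyyxyyyxyyx$yyyyyxy
  rot[8] = yyyyxyyyxyyx$yyyyyxyy
  rot[9] = yyyxyyyxyyx$yyyyyxyyy
  rot[10] = yyxyyyxyyx$yyyyyxyyyy
  rot[11] = yxyyyxyyx$yyyyyxyyyyy
  rot[12] = xyyyxyyx$yyyyyxyyyyyy
  rot[13] = yyyxyyx$yyyyyxyyyyyyx
  rot[14] = yyxyyx$yyyyyxyyyyyyxy
  rot[15] = yxyyx$yyyyyxyyyyyyxyy
  rot[16] = xyyx$yyyyyxyyyyyyxyyy
  rot[17] = yyx$yyyyyxyyyyyyxyyyx
  rot[18] = yx$yyyyyxyyyyyyxyyyxy
  rot[19] = x$yyyyyxyyyyyyxyyyxyy
  rot[20] = $yyyyyxyyyyyyxyyyxyyx
Sorted (with $ < everything):
  sorted[0] = $yyyyyxyyyyyyxyyyxyyx  (last char: 'x')
  sorted[1] = x$yyyyyxyyyyyyxyyyxyy  (last char: 'y')
  sorted[2] = xyyx$yyyyyxyyyyyyxyyy  (last char: 'y')
  sorted[3] = xyyyxyyx$yyyyyxyyyyyy  (last char: 'y')
  sorted[4] = xyyyyyyxyyyxyyx$yyyyy  (last char: 'y')
  sorted[5] = yx$yyyyyxyyyyyyxyyyxy  (last char: 'y')
  sorted[6] = yxyyx$yyyyyxyyyyyyxyy  (last char: 'y')
  sorted[7] = yxyyyxyyx$yyyyyxyyyyy  (last char: 'y')
  sorted[8] = yxyyyyyyxyyyxyyx$yyyy  (last char: 'y')
  sorted[9] = yyx$yyyyyxyyyyyyxyyyx  (last char: 'x')
  sorted[10] = yyxyyx$yyyyyxyyyyyyxy  (last char: 'y')
  sorted[11] = yyxyyyxyyx$yyyyyxyyyy  (last char: 'y')
  sorted[12] = yyxyyyyyyxyyyxyyx$yyy  (last char: 'y')
  sorted[13] = yyyxyyx$yyyyyxyyyyyyx  (last char: 'x')
  sorted[14] = yyyxyyyxyyx$yyyyyxyyy  (last char: 'y')
  sorted[15] = yyyxyyyyyyxyyyxyyx$yy  (last char: 'y')
  sorted[16] = yyyyxyyyxyyx$yyyyyxyy  (last char: 'y')
  sorted[17] = yyyyxyyyyyyxyyyxyyx$y  (last char: 'y')
  sorted[18] = yyyyyxyyyxyyx$yyyyyxy  (last char: 'y')
  sorted[19] = yyyyyxyyyyyyxyyyxyyx$  (last char: '$')
  sorted[20] = yyyyyyxyyyxyyx$yyyyyx  (last char: 'x')
Last column: xyyyyyyyyxyyyxyyyyy$x
Original string S is at sorted index 19

Answer: xyyyyyyyyxyyyxyyyyy$x
19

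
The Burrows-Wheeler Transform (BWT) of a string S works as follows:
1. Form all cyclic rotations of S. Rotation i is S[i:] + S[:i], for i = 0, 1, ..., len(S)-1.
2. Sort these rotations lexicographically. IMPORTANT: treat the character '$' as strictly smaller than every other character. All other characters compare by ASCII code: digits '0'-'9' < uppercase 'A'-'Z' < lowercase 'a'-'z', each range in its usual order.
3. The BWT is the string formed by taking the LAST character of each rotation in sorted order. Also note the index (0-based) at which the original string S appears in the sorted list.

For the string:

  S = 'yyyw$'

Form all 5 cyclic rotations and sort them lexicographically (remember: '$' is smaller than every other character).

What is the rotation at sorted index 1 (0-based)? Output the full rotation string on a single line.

Answer: w$yyy

Derivation:
All 5 rotations (rotation i = S[i:]+S[:i]):
  rot[0] = yyyw$
  rot[1] = yyw$y
  rot[2] = yw$yy
  rot[3] = w$yyy
  rot[4] = $yyyw
Sorted (with $ < everything):
  sorted[0] = $yyyw
  sorted[1] = w$yyy
  sorted[2] = yw$yy
  sorted[3] = yyw$y
  sorted[4] = yyyw$
sorted[1] = w$yyy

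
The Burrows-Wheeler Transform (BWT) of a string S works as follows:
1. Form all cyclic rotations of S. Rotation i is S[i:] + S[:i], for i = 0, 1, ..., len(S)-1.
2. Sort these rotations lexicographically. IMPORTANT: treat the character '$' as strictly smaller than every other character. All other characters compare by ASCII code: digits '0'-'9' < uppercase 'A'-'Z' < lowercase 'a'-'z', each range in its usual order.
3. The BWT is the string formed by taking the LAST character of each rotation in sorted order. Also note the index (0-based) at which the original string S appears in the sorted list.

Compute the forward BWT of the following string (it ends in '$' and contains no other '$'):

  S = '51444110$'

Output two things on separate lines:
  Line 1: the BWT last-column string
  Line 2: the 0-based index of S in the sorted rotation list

All 9 rotations (rotation i = S[i:]+S[:i]):
  rot[0] = 51444110$
  rot[1] = 1444110$5
  rot[2] = 444110$51
  rot[3] = 44110$514
  rot[4] = 4110$5144
  rot[5] = 110$51444
  rot[6] = 10$514441
  rot[7] = 0$5144411
  rot[8] = $51444110
Sorted (with $ < everything):
  sorted[0] = $51444110  (last char: '0')
  sorted[1] = 0$5144411  (last char: '1')
  sorted[2] = 10$514441  (last char: '1')
  sorted[3] = 110$51444  (last char: '4')
  sorted[4] = 1444110$5  (last char: '5')
  sorted[5] = 4110$5144  (last char: '4')
  sorted[6] = 44110$514  (last char: '4')
  sorted[7] = 444110$51  (last char: '1')
  sorted[8] = 51444110$  (last char: '$')
Last column: 01145441$
Original string S is at sorted index 8

Answer: 01145441$
8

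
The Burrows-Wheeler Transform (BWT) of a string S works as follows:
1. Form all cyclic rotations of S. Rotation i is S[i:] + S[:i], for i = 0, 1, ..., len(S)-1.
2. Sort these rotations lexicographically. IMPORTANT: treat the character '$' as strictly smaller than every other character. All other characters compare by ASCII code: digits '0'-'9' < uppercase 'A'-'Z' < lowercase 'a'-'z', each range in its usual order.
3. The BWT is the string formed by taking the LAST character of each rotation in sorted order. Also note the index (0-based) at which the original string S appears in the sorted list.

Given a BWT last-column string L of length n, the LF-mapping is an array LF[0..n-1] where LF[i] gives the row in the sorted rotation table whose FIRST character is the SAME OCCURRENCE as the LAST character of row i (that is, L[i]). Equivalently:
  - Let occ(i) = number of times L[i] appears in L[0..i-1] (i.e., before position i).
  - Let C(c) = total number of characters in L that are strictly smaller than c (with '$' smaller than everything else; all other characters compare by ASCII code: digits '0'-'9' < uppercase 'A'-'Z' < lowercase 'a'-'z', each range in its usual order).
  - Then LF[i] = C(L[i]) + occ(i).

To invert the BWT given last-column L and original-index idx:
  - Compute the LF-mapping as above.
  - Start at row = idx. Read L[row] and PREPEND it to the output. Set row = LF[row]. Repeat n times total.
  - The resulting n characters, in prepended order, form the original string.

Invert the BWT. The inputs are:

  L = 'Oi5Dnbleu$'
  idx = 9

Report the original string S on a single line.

Answer: unbeli5DO$

Derivation:
LF mapping: 3 6 1 2 8 4 7 5 9 0
Walk LF starting at row 9, prepending L[row]:
  step 1: row=9, L[9]='$', prepend. Next row=LF[9]=0
  step 2: row=0, L[0]='O', prepend. Next row=LF[0]=3
  step 3: row=3, L[3]='D', prepend. Next row=LF[3]=2
  step 4: row=2, L[2]='5', prepend. Next row=LF[2]=1
  step 5: row=1, L[1]='i', prepend. Next row=LF[1]=6
  step 6: row=6, L[6]='l', prepend. Next row=LF[6]=7
  step 7: row=7, L[7]='e', prepend. Next row=LF[7]=5
  step 8: row=5, L[5]='b', prepend. Next row=LF[5]=4
  step 9: row=4, L[4]='n', prepend. Next row=LF[4]=8
  step 10: row=8, L[8]='u', prepend. Next row=LF[8]=9
Reversed output: unbeli5DO$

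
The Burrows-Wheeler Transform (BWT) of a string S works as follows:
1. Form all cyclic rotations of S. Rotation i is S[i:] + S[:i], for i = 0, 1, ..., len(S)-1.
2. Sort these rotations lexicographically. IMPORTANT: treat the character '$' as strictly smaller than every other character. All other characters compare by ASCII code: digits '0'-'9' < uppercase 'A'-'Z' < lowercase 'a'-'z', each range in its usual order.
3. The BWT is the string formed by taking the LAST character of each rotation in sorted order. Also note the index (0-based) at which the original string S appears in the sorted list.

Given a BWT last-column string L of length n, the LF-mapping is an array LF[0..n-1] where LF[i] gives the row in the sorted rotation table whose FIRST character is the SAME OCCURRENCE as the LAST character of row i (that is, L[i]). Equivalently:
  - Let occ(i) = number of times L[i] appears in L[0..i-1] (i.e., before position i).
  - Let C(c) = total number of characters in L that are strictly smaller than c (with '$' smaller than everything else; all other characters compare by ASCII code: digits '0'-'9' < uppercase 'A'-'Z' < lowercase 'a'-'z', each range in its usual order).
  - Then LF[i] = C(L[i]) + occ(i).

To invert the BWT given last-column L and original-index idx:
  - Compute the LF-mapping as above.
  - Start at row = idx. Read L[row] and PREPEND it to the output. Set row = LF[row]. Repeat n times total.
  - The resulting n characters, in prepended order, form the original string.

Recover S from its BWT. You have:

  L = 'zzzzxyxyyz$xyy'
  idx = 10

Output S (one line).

Answer: zxyyyzxzxyyzz$

Derivation:
LF mapping: 9 10 11 12 1 4 2 5 6 13 0 3 7 8
Walk LF starting at row 10, prepending L[row]:
  step 1: row=10, L[10]='$', prepend. Next row=LF[10]=0
  step 2: row=0, L[0]='z', prepend. Next row=LF[0]=9
  step 3: row=9, L[9]='z', prepend. Next row=LF[9]=13
  step 4: row=13, L[13]='y', prepend. Next row=LF[13]=8
  step 5: row=8, L[8]='y', prepend. Next row=LF[8]=6
  step 6: row=6, L[6]='x', prepend. Next row=LF[6]=2
  step 7: row=2, L[2]='z', prepend. Next row=LF[2]=11
  step 8: row=11, L[11]='x', prepend. Next row=LF[11]=3
  step 9: row=3, L[3]='z', prepend. Next row=LF[3]=12
  step 10: row=12, L[12]='y', prepend. Next row=LF[12]=7
  step 11: row=7, L[7]='y', prepend. Next row=LF[7]=5
  step 12: row=5, L[5]='y', prepend. Next row=LF[5]=4
  step 13: row=4, L[4]='x', prepend. Next row=LF[4]=1
  step 14: row=1, L[1]='z', prepend. Next row=LF[1]=10
Reversed output: zxyyyzxzxyyzz$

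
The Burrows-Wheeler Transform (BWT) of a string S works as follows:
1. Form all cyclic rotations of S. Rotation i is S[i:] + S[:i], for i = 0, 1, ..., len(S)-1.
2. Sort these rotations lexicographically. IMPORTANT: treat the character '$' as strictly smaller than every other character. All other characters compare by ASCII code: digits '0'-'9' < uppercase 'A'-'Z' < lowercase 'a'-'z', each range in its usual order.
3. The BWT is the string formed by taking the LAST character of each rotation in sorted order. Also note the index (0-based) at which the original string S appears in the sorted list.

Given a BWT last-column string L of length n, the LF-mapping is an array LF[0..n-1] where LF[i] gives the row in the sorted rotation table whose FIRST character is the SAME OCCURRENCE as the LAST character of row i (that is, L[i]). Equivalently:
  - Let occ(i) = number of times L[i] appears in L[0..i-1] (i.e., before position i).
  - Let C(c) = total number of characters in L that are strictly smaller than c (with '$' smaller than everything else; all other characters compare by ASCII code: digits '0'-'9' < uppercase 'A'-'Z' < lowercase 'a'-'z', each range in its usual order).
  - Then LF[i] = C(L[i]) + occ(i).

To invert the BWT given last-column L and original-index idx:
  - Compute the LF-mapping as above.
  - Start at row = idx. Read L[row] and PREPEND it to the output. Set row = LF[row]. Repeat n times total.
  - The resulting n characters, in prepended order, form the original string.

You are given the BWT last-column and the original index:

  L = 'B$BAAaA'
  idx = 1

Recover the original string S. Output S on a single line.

LF mapping: 4 0 5 1 2 6 3
Walk LF starting at row 1, prepending L[row]:
  step 1: row=1, L[1]='$', prepend. Next row=LF[1]=0
  step 2: row=0, L[0]='B', prepend. Next row=LF[0]=4
  step 3: row=4, L[4]='A', prepend. Next row=LF[4]=2
  step 4: row=2, L[2]='B', prepend. Next row=LF[2]=5
  step 5: row=5, L[5]='a', prepend. Next row=LF[5]=6
  step 6: row=6, L[6]='A', prepend. Next row=LF[6]=3
  step 7: row=3, L[3]='A', prepend. Next row=LF[3]=1
Reversed output: AAaBAB$

Answer: AAaBAB$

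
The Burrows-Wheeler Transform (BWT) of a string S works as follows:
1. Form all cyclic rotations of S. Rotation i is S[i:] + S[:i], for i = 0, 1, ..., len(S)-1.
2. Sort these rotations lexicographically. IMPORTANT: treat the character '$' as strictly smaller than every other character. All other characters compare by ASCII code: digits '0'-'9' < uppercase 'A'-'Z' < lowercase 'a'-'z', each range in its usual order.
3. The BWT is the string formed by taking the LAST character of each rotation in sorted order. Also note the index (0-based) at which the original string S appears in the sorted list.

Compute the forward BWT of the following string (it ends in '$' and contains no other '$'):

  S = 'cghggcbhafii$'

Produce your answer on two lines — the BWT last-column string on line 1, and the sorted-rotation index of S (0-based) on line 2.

All 13 rotations (rotation i = S[i:]+S[:i]):
  rot[0] = cghggcbhafii$
  rot[1] = ghggcbhafii$c
  rot[2] = hggcbhafii$cg
  rot[3] = ggcbhafii$cgh
  rot[4] = gcbhafii$cghg
  rot[5] = cbhafii$cghgg
  rot[6] = bhafii$cghggc
  rot[7] = hafii$cghggcb
  rot[8] = afii$cghggcbh
  rot[9] = fii$cghggcbha
  rot[10] = ii$cghggcbhaf
  rot[11] = i$cghggcbhafi
  rot[12] = $cghggcbhafii
Sorted (with $ < everything):
  sorted[0] = $cghggcbhafii  (last char: 'i')
  sorted[1] = afii$cghggcbh  (last char: 'h')
  sorted[2] = bhafii$cghggc  (last char: 'c')
  sorted[3] = cbhafii$cghgg  (last char: 'g')
  sorted[4] = cghggcbhafii$  (last char: '$')
  sorted[5] = fii$cghggcbha  (last char: 'a')
  sorted[6] = gcbhafii$cghg  (last char: 'g')
  sorted[7] = ggcbhafii$cgh  (last char: 'h')
  sorted[8] = ghggcbhafii$c  (last char: 'c')
  sorted[9] = hafii$cghggcb  (last char: 'b')
  sorted[10] = hggcbhafii$cg  (last char: 'g')
  sorted[11] = i$cghggcbhafi  (last char: 'i')
  sorted[12] = ii$cghggcbhaf  (last char: 'f')
Last column: ihcg$aghcbgif
Original string S is at sorted index 4

Answer: ihcg$aghcbgif
4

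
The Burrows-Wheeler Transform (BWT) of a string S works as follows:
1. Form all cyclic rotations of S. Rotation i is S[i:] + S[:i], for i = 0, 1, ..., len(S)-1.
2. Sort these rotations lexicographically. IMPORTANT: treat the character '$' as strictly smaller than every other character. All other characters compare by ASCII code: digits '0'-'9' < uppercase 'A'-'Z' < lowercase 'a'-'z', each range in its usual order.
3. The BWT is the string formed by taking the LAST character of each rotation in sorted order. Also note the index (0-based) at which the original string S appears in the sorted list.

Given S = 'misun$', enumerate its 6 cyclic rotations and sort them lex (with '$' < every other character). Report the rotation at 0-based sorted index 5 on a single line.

All 6 rotations (rotation i = S[i:]+S[:i]):
  rot[0] = misun$
  rot[1] = isun$m
  rot[2] = sun$mi
  rot[3] = un$mis
  rot[4] = n$misu
  rot[5] = $misun
Sorted (with $ < everything):
  sorted[0] = $misun
  sorted[1] = isun$m
  sorted[2] = misun$
  sorted[3] = n$misu
  sorted[4] = sun$mi
  sorted[5] = un$mis
sorted[5] = un$mis

Answer: un$mis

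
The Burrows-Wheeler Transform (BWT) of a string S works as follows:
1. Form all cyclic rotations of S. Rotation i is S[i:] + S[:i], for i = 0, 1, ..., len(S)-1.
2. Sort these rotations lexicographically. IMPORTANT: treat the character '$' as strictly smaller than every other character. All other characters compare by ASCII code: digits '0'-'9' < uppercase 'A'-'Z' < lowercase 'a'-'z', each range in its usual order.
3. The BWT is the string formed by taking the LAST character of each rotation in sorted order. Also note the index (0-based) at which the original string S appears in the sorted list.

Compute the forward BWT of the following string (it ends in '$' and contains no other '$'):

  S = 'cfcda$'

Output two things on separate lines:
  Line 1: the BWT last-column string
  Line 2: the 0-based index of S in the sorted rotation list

Answer: adf$cc
3

Derivation:
All 6 rotations (rotation i = S[i:]+S[:i]):
  rot[0] = cfcda$
  rot[1] = fcda$c
  rot[2] = cda$cf
  rot[3] = da$cfc
  rot[4] = a$cfcd
  rot[5] = $cfcda
Sorted (with $ < everything):
  sorted[0] = $cfcda  (last char: 'a')
  sorted[1] = a$cfcd  (last char: 'd')
  sorted[2] = cda$cf  (last char: 'f')
  sorted[3] = cfcda$  (last char: '$')
  sorted[4] = da$cfc  (last char: 'c')
  sorted[5] = fcda$c  (last char: 'c')
Last column: adf$cc
Original string S is at sorted index 3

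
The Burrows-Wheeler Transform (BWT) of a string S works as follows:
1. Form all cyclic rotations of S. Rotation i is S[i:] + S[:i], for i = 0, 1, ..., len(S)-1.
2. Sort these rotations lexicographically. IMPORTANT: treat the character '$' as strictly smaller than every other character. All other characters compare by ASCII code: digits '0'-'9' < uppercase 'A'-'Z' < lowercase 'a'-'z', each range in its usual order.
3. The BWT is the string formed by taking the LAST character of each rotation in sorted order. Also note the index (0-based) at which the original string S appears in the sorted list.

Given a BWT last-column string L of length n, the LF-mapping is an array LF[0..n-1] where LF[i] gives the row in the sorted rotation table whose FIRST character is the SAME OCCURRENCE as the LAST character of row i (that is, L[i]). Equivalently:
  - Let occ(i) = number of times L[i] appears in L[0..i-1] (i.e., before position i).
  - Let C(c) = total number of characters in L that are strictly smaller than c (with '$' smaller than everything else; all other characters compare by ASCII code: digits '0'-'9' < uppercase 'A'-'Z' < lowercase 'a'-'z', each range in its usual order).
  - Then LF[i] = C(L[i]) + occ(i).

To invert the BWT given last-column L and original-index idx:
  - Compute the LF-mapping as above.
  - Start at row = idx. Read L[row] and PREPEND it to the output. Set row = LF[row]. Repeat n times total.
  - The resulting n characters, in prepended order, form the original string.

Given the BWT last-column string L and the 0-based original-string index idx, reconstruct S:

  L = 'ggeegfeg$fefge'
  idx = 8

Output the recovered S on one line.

LF mapping: 9 10 1 2 11 6 3 12 0 7 4 8 13 5
Walk LF starting at row 8, prepending L[row]:
  step 1: row=8, L[8]='$', prepend. Next row=LF[8]=0
  step 2: row=0, L[0]='g', prepend. Next row=LF[0]=9
  step 3: row=9, L[9]='f', prepend. Next row=LF[9]=7
  step 4: row=7, L[7]='g', prepend. Next row=LF[7]=12
  step 5: row=12, L[12]='g', prepend. Next row=LF[12]=13
  step 6: row=13, L[13]='e', prepend. Next row=LF[13]=5
  step 7: row=5, L[5]='f', prepend. Next row=LF[5]=6
  step 8: row=6, L[6]='e', prepend. Next row=LF[6]=3
  step 9: row=3, L[3]='e', prepend. Next row=LF[3]=2
  step 10: row=2, L[2]='e', prepend. Next row=LF[2]=1
  step 11: row=1, L[1]='g', prepend. Next row=LF[1]=10
  step 12: row=10, L[10]='e', prepend. Next row=LF[10]=4
  step 13: row=4, L[4]='g', prepend. Next row=LF[4]=11
  step 14: row=11, L[11]='f', prepend. Next row=LF[11]=8
Reversed output: fgegeeefeggfg$

Answer: fgegeeefeggfg$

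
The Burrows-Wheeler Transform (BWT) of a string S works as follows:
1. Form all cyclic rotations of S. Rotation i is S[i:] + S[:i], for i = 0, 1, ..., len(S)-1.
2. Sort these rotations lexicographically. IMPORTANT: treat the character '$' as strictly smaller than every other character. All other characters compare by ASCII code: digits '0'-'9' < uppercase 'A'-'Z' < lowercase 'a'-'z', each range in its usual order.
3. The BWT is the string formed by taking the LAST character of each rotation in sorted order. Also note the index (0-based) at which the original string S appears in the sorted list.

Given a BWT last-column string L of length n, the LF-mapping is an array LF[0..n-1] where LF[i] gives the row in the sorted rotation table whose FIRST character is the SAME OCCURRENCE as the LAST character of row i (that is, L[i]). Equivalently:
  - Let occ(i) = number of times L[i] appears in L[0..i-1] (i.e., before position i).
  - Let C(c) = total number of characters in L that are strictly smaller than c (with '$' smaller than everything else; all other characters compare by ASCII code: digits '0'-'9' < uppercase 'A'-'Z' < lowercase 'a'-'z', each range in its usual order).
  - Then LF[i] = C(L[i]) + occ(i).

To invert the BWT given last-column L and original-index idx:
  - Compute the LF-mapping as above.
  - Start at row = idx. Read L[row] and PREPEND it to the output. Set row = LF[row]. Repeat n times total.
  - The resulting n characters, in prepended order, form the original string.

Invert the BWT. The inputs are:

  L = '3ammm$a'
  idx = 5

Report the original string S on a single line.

LF mapping: 1 2 4 5 6 0 3
Walk LF starting at row 5, prepending L[row]:
  step 1: row=5, L[5]='$', prepend. Next row=LF[5]=0
  step 2: row=0, L[0]='3', prepend. Next row=LF[0]=1
  step 3: row=1, L[1]='a', prepend. Next row=LF[1]=2
  step 4: row=2, L[2]='m', prepend. Next row=LF[2]=4
  step 5: row=4, L[4]='m', prepend. Next row=LF[4]=6
  step 6: row=6, L[6]='a', prepend. Next row=LF[6]=3
  step 7: row=3, L[3]='m', prepend. Next row=LF[3]=5
Reversed output: mamma3$

Answer: mamma3$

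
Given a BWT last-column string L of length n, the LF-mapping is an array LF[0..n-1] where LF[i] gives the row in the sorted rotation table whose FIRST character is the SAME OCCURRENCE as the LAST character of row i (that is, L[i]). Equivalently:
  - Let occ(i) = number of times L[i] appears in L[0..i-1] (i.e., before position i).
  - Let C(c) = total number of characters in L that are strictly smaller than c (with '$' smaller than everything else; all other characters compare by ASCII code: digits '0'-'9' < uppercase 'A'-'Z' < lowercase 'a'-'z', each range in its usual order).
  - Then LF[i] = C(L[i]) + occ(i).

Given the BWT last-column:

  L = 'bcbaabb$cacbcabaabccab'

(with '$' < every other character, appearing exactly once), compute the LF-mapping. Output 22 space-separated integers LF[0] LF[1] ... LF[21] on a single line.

Answer: 8 16 9 1 2 10 11 0 17 3 18 12 19 4 13 5 6 14 20 21 7 15

Derivation:
Char counts: '$':1, 'a':7, 'b':8, 'c':6
C (first-col start): C('$')=0, C('a')=1, C('b')=8, C('c')=16
L[0]='b': occ=0, LF[0]=C('b')+0=8+0=8
L[1]='c': occ=0, LF[1]=C('c')+0=16+0=16
L[2]='b': occ=1, LF[2]=C('b')+1=8+1=9
L[3]='a': occ=0, LF[3]=C('a')+0=1+0=1
L[4]='a': occ=1, LF[4]=C('a')+1=1+1=2
L[5]='b': occ=2, LF[5]=C('b')+2=8+2=10
L[6]='b': occ=3, LF[6]=C('b')+3=8+3=11
L[7]='$': occ=0, LF[7]=C('$')+0=0+0=0
L[8]='c': occ=1, LF[8]=C('c')+1=16+1=17
L[9]='a': occ=2, LF[9]=C('a')+2=1+2=3
L[10]='c': occ=2, LF[10]=C('c')+2=16+2=18
L[11]='b': occ=4, LF[11]=C('b')+4=8+4=12
L[12]='c': occ=3, LF[12]=C('c')+3=16+3=19
L[13]='a': occ=3, LF[13]=C('a')+3=1+3=4
L[14]='b': occ=5, LF[14]=C('b')+5=8+5=13
L[15]='a': occ=4, LF[15]=C('a')+4=1+4=5
L[16]='a': occ=5, LF[16]=C('a')+5=1+5=6
L[17]='b': occ=6, LF[17]=C('b')+6=8+6=14
L[18]='c': occ=4, LF[18]=C('c')+4=16+4=20
L[19]='c': occ=5, LF[19]=C('c')+5=16+5=21
L[20]='a': occ=6, LF[20]=C('a')+6=1+6=7
L[21]='b': occ=7, LF[21]=C('b')+7=8+7=15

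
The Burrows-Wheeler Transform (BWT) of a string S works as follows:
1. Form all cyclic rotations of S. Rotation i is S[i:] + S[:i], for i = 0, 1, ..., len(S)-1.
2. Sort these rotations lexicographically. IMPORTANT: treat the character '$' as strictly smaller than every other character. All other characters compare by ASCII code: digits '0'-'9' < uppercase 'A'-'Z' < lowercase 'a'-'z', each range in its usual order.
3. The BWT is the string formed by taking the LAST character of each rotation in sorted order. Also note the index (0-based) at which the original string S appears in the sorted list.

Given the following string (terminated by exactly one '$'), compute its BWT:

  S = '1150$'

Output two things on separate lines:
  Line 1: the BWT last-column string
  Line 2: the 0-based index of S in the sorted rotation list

All 5 rotations (rotation i = S[i:]+S[:i]):
  rot[0] = 1150$
  rot[1] = 150$1
  rot[2] = 50$11
  rot[3] = 0$115
  rot[4] = $1150
Sorted (with $ < everything):
  sorted[0] = $1150  (last char: '0')
  sorted[1] = 0$115  (last char: '5')
  sorted[2] = 1150$  (last char: '$')
  sorted[3] = 150$1  (last char: '1')
  sorted[4] = 50$11  (last char: '1')
Last column: 05$11
Original string S is at sorted index 2

Answer: 05$11
2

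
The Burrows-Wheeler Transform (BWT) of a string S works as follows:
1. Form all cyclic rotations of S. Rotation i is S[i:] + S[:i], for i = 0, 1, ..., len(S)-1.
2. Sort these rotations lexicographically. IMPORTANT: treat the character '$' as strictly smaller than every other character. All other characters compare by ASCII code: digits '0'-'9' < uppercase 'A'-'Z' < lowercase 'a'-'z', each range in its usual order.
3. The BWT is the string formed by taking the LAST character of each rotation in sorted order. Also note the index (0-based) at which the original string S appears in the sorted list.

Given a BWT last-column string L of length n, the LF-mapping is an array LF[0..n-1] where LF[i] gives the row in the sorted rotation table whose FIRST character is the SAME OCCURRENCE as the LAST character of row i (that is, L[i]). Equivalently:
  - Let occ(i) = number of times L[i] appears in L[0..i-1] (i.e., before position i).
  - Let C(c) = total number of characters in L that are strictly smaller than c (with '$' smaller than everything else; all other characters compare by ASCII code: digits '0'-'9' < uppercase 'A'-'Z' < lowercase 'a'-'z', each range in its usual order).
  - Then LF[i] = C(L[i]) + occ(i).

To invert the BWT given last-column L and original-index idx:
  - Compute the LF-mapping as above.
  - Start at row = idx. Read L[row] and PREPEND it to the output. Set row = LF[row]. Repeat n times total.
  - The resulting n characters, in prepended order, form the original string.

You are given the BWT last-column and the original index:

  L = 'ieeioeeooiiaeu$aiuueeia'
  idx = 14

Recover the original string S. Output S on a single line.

Answer: ieuieoeiauoeeeaiiuoeai$

Derivation:
LF mapping: 11 4 5 12 17 6 7 18 19 13 14 1 8 20 0 2 15 21 22 9 10 16 3
Walk LF starting at row 14, prepending L[row]:
  step 1: row=14, L[14]='$', prepend. Next row=LF[14]=0
  step 2: row=0, L[0]='i', prepend. Next row=LF[0]=11
  step 3: row=11, L[11]='a', prepend. Next row=LF[11]=1
  step 4: row=1, L[1]='e', prepend. Next row=LF[1]=4
  step 5: row=4, L[4]='o', prepend. Next row=LF[4]=17
  step 6: row=17, L[17]='u', prepend. Next row=LF[17]=21
  step 7: row=21, L[21]='i', prepend. Next row=LF[21]=16
  step 8: row=16, L[16]='i', prepend. Next row=LF[16]=15
  step 9: row=15, L[15]='a', prepend. Next row=LF[15]=2
  step 10: row=2, L[2]='e', prepend. Next row=LF[2]=5
  step 11: row=5, L[5]='e', prepend. Next row=LF[5]=6
  step 12: row=6, L[6]='e', prepend. Next row=LF[6]=7
  step 13: row=7, L[7]='o', prepend. Next row=LF[7]=18
  step 14: row=18, L[18]='u', prepend. Next row=LF[18]=22
  step 15: row=22, L[22]='a', prepend. Next row=LF[22]=3
  step 16: row=3, L[3]='i', prepend. Next row=LF[3]=12
  step 17: row=12, L[12]='e', prepend. Next row=LF[12]=8
  step 18: row=8, L[8]='o', prepend. Next row=LF[8]=19
  step 19: row=19, L[19]='e', prepend. Next row=LF[19]=9
  step 20: row=9, L[9]='i', prepend. Next row=LF[9]=13
  step 21: row=13, L[13]='u', prepend. Next row=LF[13]=20
  step 22: row=20, L[20]='e', prepend. Next row=LF[20]=10
  step 23: row=10, L[10]='i', prepend. Next row=LF[10]=14
Reversed output: ieuieoeiauoeeeaiiuoeai$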